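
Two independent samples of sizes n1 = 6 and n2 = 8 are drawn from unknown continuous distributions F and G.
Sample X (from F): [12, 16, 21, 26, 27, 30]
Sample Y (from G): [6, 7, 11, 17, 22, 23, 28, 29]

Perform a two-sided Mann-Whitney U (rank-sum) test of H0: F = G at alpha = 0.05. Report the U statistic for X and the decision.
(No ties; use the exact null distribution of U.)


Step 1: Combine and sort all 14 observations; assign midranks.
sorted (value, group): (6,Y), (7,Y), (11,Y), (12,X), (16,X), (17,Y), (21,X), (22,Y), (23,Y), (26,X), (27,X), (28,Y), (29,Y), (30,X)
ranks: 6->1, 7->2, 11->3, 12->4, 16->5, 17->6, 21->7, 22->8, 23->9, 26->10, 27->11, 28->12, 29->13, 30->14
Step 2: Rank sum for X: R1 = 4 + 5 + 7 + 10 + 11 + 14 = 51.
Step 3: U_X = R1 - n1(n1+1)/2 = 51 - 6*7/2 = 51 - 21 = 30.
       U_Y = n1*n2 - U_X = 48 - 30 = 18.
Step 4: No ties, so the exact null distribution of U (based on enumerating the C(14,6) = 3003 equally likely rank assignments) gives the two-sided p-value.
Step 5: p-value = 0.490842; compare to alpha = 0.05. fail to reject H0.

U_X = 30, p = 0.490842, fail to reject H0 at alpha = 0.05.


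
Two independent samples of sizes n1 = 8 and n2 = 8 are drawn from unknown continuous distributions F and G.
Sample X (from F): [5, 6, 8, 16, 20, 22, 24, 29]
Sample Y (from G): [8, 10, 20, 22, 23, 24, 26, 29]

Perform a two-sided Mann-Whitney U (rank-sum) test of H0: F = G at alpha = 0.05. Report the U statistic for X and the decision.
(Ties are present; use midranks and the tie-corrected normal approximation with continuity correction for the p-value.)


Step 1: Combine and sort all 16 observations; assign midranks.
sorted (value, group): (5,X), (6,X), (8,X), (8,Y), (10,Y), (16,X), (20,X), (20,Y), (22,X), (22,Y), (23,Y), (24,X), (24,Y), (26,Y), (29,X), (29,Y)
ranks: 5->1, 6->2, 8->3.5, 8->3.5, 10->5, 16->6, 20->7.5, 20->7.5, 22->9.5, 22->9.5, 23->11, 24->12.5, 24->12.5, 26->14, 29->15.5, 29->15.5
Step 2: Rank sum for X: R1 = 1 + 2 + 3.5 + 6 + 7.5 + 9.5 + 12.5 + 15.5 = 57.5.
Step 3: U_X = R1 - n1(n1+1)/2 = 57.5 - 8*9/2 = 57.5 - 36 = 21.5.
       U_Y = n1*n2 - U_X = 64 - 21.5 = 42.5.
Step 4: Ties are present, so use the tie-corrected normal approximation (with continuity correction) for the p-value.
Step 5: p-value = 0.291841; compare to alpha = 0.05. fail to reject H0.

U_X = 21.5, p = 0.291841, fail to reject H0 at alpha = 0.05.


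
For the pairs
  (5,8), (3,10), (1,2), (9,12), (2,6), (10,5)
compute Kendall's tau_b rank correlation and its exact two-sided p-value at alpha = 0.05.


Step 1: Enumerate the 15 unordered pairs (i,j) with i<j and classify each by sign(x_j-x_i) * sign(y_j-y_i).
  (1,2):dx=-2,dy=+2->D; (1,3):dx=-4,dy=-6->C; (1,4):dx=+4,dy=+4->C; (1,5):dx=-3,dy=-2->C
  (1,6):dx=+5,dy=-3->D; (2,3):dx=-2,dy=-8->C; (2,4):dx=+6,dy=+2->C; (2,5):dx=-1,dy=-4->C
  (2,6):dx=+7,dy=-5->D; (3,4):dx=+8,dy=+10->C; (3,5):dx=+1,dy=+4->C; (3,6):dx=+9,dy=+3->C
  (4,5):dx=-7,dy=-6->C; (4,6):dx=+1,dy=-7->D; (5,6):dx=+8,dy=-1->D
Step 2: C = 10, D = 5, total pairs = 15.
Step 3: tau = (C - D)/(n(n-1)/2) = (10 - 5)/15 = 0.333333.
Step 4: Exact two-sided p-value (enumerate n! = 720 permutations of y under H0): p = 0.469444.
Step 5: alpha = 0.05. fail to reject H0.

tau_b = 0.3333 (C=10, D=5), p = 0.469444, fail to reject H0.


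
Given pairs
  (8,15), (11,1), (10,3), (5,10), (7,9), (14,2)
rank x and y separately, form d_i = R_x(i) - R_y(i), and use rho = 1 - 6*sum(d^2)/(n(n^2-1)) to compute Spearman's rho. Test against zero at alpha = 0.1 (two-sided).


Step 1: Rank x and y separately (midranks; no ties here).
rank(x): 8->3, 11->5, 10->4, 5->1, 7->2, 14->6
rank(y): 15->6, 1->1, 3->3, 10->5, 9->4, 2->2
Step 2: d_i = R_x(i) - R_y(i); compute d_i^2.
  (3-6)^2=9, (5-1)^2=16, (4-3)^2=1, (1-5)^2=16, (2-4)^2=4, (6-2)^2=16
sum(d^2) = 62.
Step 3: rho = 1 - 6*62 / (6*(6^2 - 1)) = 1 - 372/210 = -0.771429.
Step 4: Under H0, t = rho * sqrt((n-2)/(1-rho^2)) = -2.4247 ~ t(4).
Step 5: Two-sided p-value from the t-distribution with 4 df = 0.072397.
Step 6: alpha = 0.1. reject H0.

rho = -0.7714, p = 0.072397, reject H0 at alpha = 0.1.


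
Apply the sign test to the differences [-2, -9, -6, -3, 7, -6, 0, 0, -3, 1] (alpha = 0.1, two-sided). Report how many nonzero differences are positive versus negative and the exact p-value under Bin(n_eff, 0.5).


Step 1: Discard zero differences. Original n = 10; n_eff = number of nonzero differences = 8.
Nonzero differences (with sign): -2, -9, -6, -3, +7, -6, -3, +1
Step 2: Count signs: positive = 2, negative = 6.
Step 3: Under H0: P(positive) = 0.5, so the number of positives S ~ Bin(8, 0.5).
Step 4: Two-sided exact p-value = sum of Bin(8,0.5) probabilities at or below the observed probability = 0.289062.
Step 5: alpha = 0.1. fail to reject H0.

n_eff = 8, pos = 2, neg = 6, p = 0.289062, fail to reject H0.


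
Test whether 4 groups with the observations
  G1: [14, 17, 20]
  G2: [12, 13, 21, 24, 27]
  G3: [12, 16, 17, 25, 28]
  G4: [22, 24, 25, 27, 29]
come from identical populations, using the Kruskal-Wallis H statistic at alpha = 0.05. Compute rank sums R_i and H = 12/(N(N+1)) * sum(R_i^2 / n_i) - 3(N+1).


Step 1: Combine all N = 18 observations and assign midranks.
sorted (value, group, rank): (12,G2,1.5), (12,G3,1.5), (13,G2,3), (14,G1,4), (16,G3,5), (17,G1,6.5), (17,G3,6.5), (20,G1,8), (21,G2,9), (22,G4,10), (24,G2,11.5), (24,G4,11.5), (25,G3,13.5), (25,G4,13.5), (27,G2,15.5), (27,G4,15.5), (28,G3,17), (29,G4,18)
Step 2: Sum ranks within each group.
R_1 = 18.5 (n_1 = 3)
R_2 = 40.5 (n_2 = 5)
R_3 = 43.5 (n_3 = 5)
R_4 = 68.5 (n_4 = 5)
Step 3: H = 12/(N(N+1)) * sum(R_i^2/n_i) - 3(N+1)
     = 12/(18*19) * (18.5^2/3 + 40.5^2/5 + 43.5^2/5 + 68.5^2/5) - 3*19
     = 0.035088 * 1759.03 - 57
     = 4.720468.
Step 4: Ties present; correction factor C = 1 - 30/(18^3 - 18) = 0.994840. Corrected H = 4.720468 / 0.994840 = 4.744952.
Step 5: Under H0, H ~ chi^2(3); p-value = 0.191454.
Step 6: alpha = 0.05. fail to reject H0.

H = 4.7450, df = 3, p = 0.191454, fail to reject H0.


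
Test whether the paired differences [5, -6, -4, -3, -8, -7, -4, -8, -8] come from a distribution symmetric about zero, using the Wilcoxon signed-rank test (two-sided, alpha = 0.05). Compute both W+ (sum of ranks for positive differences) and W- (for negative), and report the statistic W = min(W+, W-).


Step 1: Drop any zero differences (none here) and take |d_i|.
|d| = [5, 6, 4, 3, 8, 7, 4, 8, 8]
Step 2: Midrank |d_i| (ties get averaged ranks).
ranks: |5|->4, |6|->5, |4|->2.5, |3|->1, |8|->8, |7|->6, |4|->2.5, |8|->8, |8|->8
Step 3: Attach original signs; sum ranks with positive sign and with negative sign.
W+ = 4 = 4
W- = 5 + 2.5 + 1 + 8 + 6 + 2.5 + 8 + 8 = 41
(Check: W+ + W- = 45 should equal n(n+1)/2 = 45.)
Step 4: Test statistic W = min(W+, W-) = 4.
Step 5: Ties in |d|, so use the tie-corrected normal approximation.
        E[W] = n(n+1)/4 = 9*10/4 = 22.5.
        Tie groups: |d|=4 (t=2), |d|=8 (t=3); sum(t^3 - t) = 30.
        Var[W] = n(n+1)(2n+1)/24 - sum(t^3-t)/48 = 1710/24 - 30/48 = 70.625.
        z = (W - E[W]) / sqrt(Var[W]) = (4 - 22.5) / 8.4039 = -2.2014.
        Two-sided p = 2*Phi(z) = 0.027710.
Step 6: alpha = 0.05. reject H0.

W+ = 4, W- = 41, W = min = 4, p = 0.027710, reject H0.


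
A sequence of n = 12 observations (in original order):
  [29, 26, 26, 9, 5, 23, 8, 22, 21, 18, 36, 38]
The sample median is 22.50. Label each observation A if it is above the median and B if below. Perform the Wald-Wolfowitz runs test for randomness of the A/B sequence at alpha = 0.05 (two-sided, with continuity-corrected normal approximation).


Step 1: Compute median = 22.50; label A = above, B = below.
Labels in order: AAABBABBBBAA  (n_A = 6, n_B = 6)
Step 2: Count runs R = 5.
Step 3: Under H0 (random ordering), E[R] = 2*n_A*n_B/(n_A+n_B) + 1 = 2*6*6/12 + 1 = 7.0000.
        Var[R] = 2*n_A*n_B*(2*n_A*n_B - n_A - n_B) / ((n_A+n_B)^2 * (n_A+n_B-1)) = 4320/1584 = 2.7273.
        SD[R] = 1.6514.
Step 4: Continuity-corrected z = (R + 0.5 - E[R]) / SD[R] = (5 + 0.5 - 7.0000) / 1.6514 = -0.9083.
Step 5: Two-sided p-value via normal approximation = 2*(1 - Phi(|z|)) = 0.363722.
Step 6: alpha = 0.05. fail to reject H0.

R = 5, z = -0.9083, p = 0.363722, fail to reject H0.


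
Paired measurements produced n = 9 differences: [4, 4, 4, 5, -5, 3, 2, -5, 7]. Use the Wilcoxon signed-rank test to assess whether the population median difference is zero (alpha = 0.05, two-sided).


Step 1: Drop any zero differences (none here) and take |d_i|.
|d| = [4, 4, 4, 5, 5, 3, 2, 5, 7]
Step 2: Midrank |d_i| (ties get averaged ranks).
ranks: |4|->4, |4|->4, |4|->4, |5|->7, |5|->7, |3|->2, |2|->1, |5|->7, |7|->9
Step 3: Attach original signs; sum ranks with positive sign and with negative sign.
W+ = 4 + 4 + 4 + 7 + 2 + 1 + 9 = 31
W- = 7 + 7 = 14
(Check: W+ + W- = 45 should equal n(n+1)/2 = 45.)
Step 4: Test statistic W = min(W+, W-) = 14.
Step 5: Ties in |d|, so use the tie-corrected normal approximation.
        E[W] = n(n+1)/4 = 9*10/4 = 22.5.
        Tie groups: |d|=4 (t=3), |d|=5 (t=3); sum(t^3 - t) = 48.
        Var[W] = n(n+1)(2n+1)/24 - sum(t^3-t)/48 = 1710/24 - 48/48 = 70.25.
        z = (W - E[W]) / sqrt(Var[W]) = (14 - 22.5) / 8.3815 = -1.0141.
        Two-sided p = 2*Phi(z) = 0.310518.
Step 6: alpha = 0.05. fail to reject H0.

W+ = 31, W- = 14, W = min = 14, p = 0.310518, fail to reject H0.


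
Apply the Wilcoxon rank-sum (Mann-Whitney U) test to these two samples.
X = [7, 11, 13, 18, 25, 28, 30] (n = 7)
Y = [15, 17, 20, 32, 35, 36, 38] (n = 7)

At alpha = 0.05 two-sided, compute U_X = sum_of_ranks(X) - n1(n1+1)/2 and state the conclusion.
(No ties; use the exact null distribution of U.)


Step 1: Combine and sort all 14 observations; assign midranks.
sorted (value, group): (7,X), (11,X), (13,X), (15,Y), (17,Y), (18,X), (20,Y), (25,X), (28,X), (30,X), (32,Y), (35,Y), (36,Y), (38,Y)
ranks: 7->1, 11->2, 13->3, 15->4, 17->5, 18->6, 20->7, 25->8, 28->9, 30->10, 32->11, 35->12, 36->13, 38->14
Step 2: Rank sum for X: R1 = 1 + 2 + 3 + 6 + 8 + 9 + 10 = 39.
Step 3: U_X = R1 - n1(n1+1)/2 = 39 - 7*8/2 = 39 - 28 = 11.
       U_Y = n1*n2 - U_X = 49 - 11 = 38.
Step 4: No ties, so the exact null distribution of U (based on enumerating the C(14,7) = 3432 equally likely rank assignments) gives the two-sided p-value.
Step 5: p-value = 0.097319; compare to alpha = 0.05. fail to reject H0.

U_X = 11, p = 0.097319, fail to reject H0 at alpha = 0.05.


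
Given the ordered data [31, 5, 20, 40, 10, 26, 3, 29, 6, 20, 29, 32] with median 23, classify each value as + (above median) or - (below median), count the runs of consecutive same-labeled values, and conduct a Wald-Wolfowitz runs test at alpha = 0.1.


Step 1: Compute median = 23; label A = above, B = below.
Labels in order: ABBABABABBAA  (n_A = 6, n_B = 6)
Step 2: Count runs R = 9.
Step 3: Under H0 (random ordering), E[R] = 2*n_A*n_B/(n_A+n_B) + 1 = 2*6*6/12 + 1 = 7.0000.
        Var[R] = 2*n_A*n_B*(2*n_A*n_B - n_A - n_B) / ((n_A+n_B)^2 * (n_A+n_B-1)) = 4320/1584 = 2.7273.
        SD[R] = 1.6514.
Step 4: Continuity-corrected z = (R - 0.5 - E[R]) / SD[R] = (9 - 0.5 - 7.0000) / 1.6514 = 0.9083.
Step 5: Two-sided p-value via normal approximation = 2*(1 - Phi(|z|)) = 0.363722.
Step 6: alpha = 0.1. fail to reject H0.

R = 9, z = 0.9083, p = 0.363722, fail to reject H0.


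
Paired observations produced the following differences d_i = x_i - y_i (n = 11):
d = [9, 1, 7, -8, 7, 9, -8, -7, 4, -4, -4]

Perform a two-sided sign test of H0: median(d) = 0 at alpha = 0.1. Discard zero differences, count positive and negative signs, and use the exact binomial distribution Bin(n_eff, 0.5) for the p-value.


Step 1: Discard zero differences. Original n = 11; n_eff = number of nonzero differences = 11.
Nonzero differences (with sign): +9, +1, +7, -8, +7, +9, -8, -7, +4, -4, -4
Step 2: Count signs: positive = 6, negative = 5.
Step 3: Under H0: P(positive) = 0.5, so the number of positives S ~ Bin(11, 0.5).
Step 4: Two-sided exact p-value = sum of Bin(11,0.5) probabilities at or below the observed probability = 1.000000.
Step 5: alpha = 0.1. fail to reject H0.

n_eff = 11, pos = 6, neg = 5, p = 1.000000, fail to reject H0.


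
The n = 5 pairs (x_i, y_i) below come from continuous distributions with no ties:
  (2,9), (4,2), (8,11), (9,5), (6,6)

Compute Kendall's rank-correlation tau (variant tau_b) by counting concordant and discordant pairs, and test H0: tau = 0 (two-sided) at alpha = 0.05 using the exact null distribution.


Step 1: Enumerate the 10 unordered pairs (i,j) with i<j and classify each by sign(x_j-x_i) * sign(y_j-y_i).
  (1,2):dx=+2,dy=-7->D; (1,3):dx=+6,dy=+2->C; (1,4):dx=+7,dy=-4->D; (1,5):dx=+4,dy=-3->D
  (2,3):dx=+4,dy=+9->C; (2,4):dx=+5,dy=+3->C; (2,5):dx=+2,dy=+4->C; (3,4):dx=+1,dy=-6->D
  (3,5):dx=-2,dy=-5->C; (4,5):dx=-3,dy=+1->D
Step 2: C = 5, D = 5, total pairs = 10.
Step 3: tau = (C - D)/(n(n-1)/2) = (5 - 5)/10 = 0.000000.
Step 4: Exact two-sided p-value (enumerate n! = 120 permutations of y under H0): p = 1.000000.
Step 5: alpha = 0.05. fail to reject H0.

tau_b = 0.0000 (C=5, D=5), p = 1.000000, fail to reject H0.


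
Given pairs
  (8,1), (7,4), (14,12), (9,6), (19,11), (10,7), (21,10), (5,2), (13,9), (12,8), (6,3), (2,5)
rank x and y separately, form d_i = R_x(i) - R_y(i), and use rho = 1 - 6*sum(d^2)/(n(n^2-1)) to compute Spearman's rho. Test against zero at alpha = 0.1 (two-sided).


Step 1: Rank x and y separately (midranks; no ties here).
rank(x): 8->5, 7->4, 14->10, 9->6, 19->11, 10->7, 21->12, 5->2, 13->9, 12->8, 6->3, 2->1
rank(y): 1->1, 4->4, 12->12, 6->6, 11->11, 7->7, 10->10, 2->2, 9->9, 8->8, 3->3, 5->5
Step 2: d_i = R_x(i) - R_y(i); compute d_i^2.
  (5-1)^2=16, (4-4)^2=0, (10-12)^2=4, (6-6)^2=0, (11-11)^2=0, (7-7)^2=0, (12-10)^2=4, (2-2)^2=0, (9-9)^2=0, (8-8)^2=0, (3-3)^2=0, (1-5)^2=16
sum(d^2) = 40.
Step 3: rho = 1 - 6*40 / (12*(12^2 - 1)) = 1 - 240/1716 = 0.860140.
Step 4: Under H0, t = rho * sqrt((n-2)/(1-rho^2)) = 5.3327 ~ t(10).
Step 5: Two-sided p-value from the t-distribution with 10 df = 0.000332.
Step 6: alpha = 0.1. reject H0.

rho = 0.8601, p = 0.000332, reject H0 at alpha = 0.1.


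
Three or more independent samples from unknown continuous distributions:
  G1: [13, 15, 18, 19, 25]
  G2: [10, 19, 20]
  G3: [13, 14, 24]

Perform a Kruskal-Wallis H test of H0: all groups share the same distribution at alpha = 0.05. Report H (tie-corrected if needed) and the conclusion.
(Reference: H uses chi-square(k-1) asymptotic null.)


Step 1: Combine all N = 11 observations and assign midranks.
sorted (value, group, rank): (10,G2,1), (13,G1,2.5), (13,G3,2.5), (14,G3,4), (15,G1,5), (18,G1,6), (19,G1,7.5), (19,G2,7.5), (20,G2,9), (24,G3,10), (25,G1,11)
Step 2: Sum ranks within each group.
R_1 = 32 (n_1 = 5)
R_2 = 17.5 (n_2 = 3)
R_3 = 16.5 (n_3 = 3)
Step 3: H = 12/(N(N+1)) * sum(R_i^2/n_i) - 3(N+1)
     = 12/(11*12) * (32^2/5 + 17.5^2/3 + 16.5^2/3) - 3*12
     = 0.090909 * 397.633 - 36
     = 0.148485.
Step 4: Ties present; correction factor C = 1 - 12/(11^3 - 11) = 0.990909. Corrected H = 0.148485 / 0.990909 = 0.149847.
Step 5: Under H0, H ~ chi^2(2); p-value = 0.927814.
Step 6: alpha = 0.05. fail to reject H0.

H = 0.1498, df = 2, p = 0.927814, fail to reject H0.


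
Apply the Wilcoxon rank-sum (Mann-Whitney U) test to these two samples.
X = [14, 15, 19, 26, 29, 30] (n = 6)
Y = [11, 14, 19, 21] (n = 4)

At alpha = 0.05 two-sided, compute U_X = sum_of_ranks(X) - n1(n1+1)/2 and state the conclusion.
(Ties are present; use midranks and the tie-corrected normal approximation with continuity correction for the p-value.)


Step 1: Combine and sort all 10 observations; assign midranks.
sorted (value, group): (11,Y), (14,X), (14,Y), (15,X), (19,X), (19,Y), (21,Y), (26,X), (29,X), (30,X)
ranks: 11->1, 14->2.5, 14->2.5, 15->4, 19->5.5, 19->5.5, 21->7, 26->8, 29->9, 30->10
Step 2: Rank sum for X: R1 = 2.5 + 4 + 5.5 + 8 + 9 + 10 = 39.
Step 3: U_X = R1 - n1(n1+1)/2 = 39 - 6*7/2 = 39 - 21 = 18.
       U_Y = n1*n2 - U_X = 24 - 18 = 6.
Step 4: Ties are present, so use the tie-corrected normal approximation (with continuity correction) for the p-value.
Step 5: p-value = 0.238089; compare to alpha = 0.05. fail to reject H0.

U_X = 18, p = 0.238089, fail to reject H0 at alpha = 0.05.


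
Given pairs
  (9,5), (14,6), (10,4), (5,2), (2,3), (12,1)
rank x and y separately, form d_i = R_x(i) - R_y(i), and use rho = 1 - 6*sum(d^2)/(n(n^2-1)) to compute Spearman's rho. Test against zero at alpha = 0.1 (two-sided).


Step 1: Rank x and y separately (midranks; no ties here).
rank(x): 9->3, 14->6, 10->4, 5->2, 2->1, 12->5
rank(y): 5->5, 6->6, 4->4, 2->2, 3->3, 1->1
Step 2: d_i = R_x(i) - R_y(i); compute d_i^2.
  (3-5)^2=4, (6-6)^2=0, (4-4)^2=0, (2-2)^2=0, (1-3)^2=4, (5-1)^2=16
sum(d^2) = 24.
Step 3: rho = 1 - 6*24 / (6*(6^2 - 1)) = 1 - 144/210 = 0.314286.
Step 4: Under H0, t = rho * sqrt((n-2)/(1-rho^2)) = 0.6621 ~ t(4).
Step 5: Two-sided p-value from the t-distribution with 4 df = 0.544093.
Step 6: alpha = 0.1. fail to reject H0.

rho = 0.3143, p = 0.544093, fail to reject H0 at alpha = 0.1.


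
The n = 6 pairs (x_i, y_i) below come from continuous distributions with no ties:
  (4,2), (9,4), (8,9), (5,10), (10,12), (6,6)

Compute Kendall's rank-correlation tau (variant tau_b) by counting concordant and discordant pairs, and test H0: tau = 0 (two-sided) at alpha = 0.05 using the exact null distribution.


Step 1: Enumerate the 15 unordered pairs (i,j) with i<j and classify each by sign(x_j-x_i) * sign(y_j-y_i).
  (1,2):dx=+5,dy=+2->C; (1,3):dx=+4,dy=+7->C; (1,4):dx=+1,dy=+8->C; (1,5):dx=+6,dy=+10->C
  (1,6):dx=+2,dy=+4->C; (2,3):dx=-1,dy=+5->D; (2,4):dx=-4,dy=+6->D; (2,5):dx=+1,dy=+8->C
  (2,6):dx=-3,dy=+2->D; (3,4):dx=-3,dy=+1->D; (3,5):dx=+2,dy=+3->C; (3,6):dx=-2,dy=-3->C
  (4,5):dx=+5,dy=+2->C; (4,6):dx=+1,dy=-4->D; (5,6):dx=-4,dy=-6->C
Step 2: C = 10, D = 5, total pairs = 15.
Step 3: tau = (C - D)/(n(n-1)/2) = (10 - 5)/15 = 0.333333.
Step 4: Exact two-sided p-value (enumerate n! = 720 permutations of y under H0): p = 0.469444.
Step 5: alpha = 0.05. fail to reject H0.

tau_b = 0.3333 (C=10, D=5), p = 0.469444, fail to reject H0.


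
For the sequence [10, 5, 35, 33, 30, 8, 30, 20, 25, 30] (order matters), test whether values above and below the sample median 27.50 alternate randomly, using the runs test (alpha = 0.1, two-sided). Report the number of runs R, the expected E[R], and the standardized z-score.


Step 1: Compute median = 27.50; label A = above, B = below.
Labels in order: BBAAABABBA  (n_A = 5, n_B = 5)
Step 2: Count runs R = 6.
Step 3: Under H0 (random ordering), E[R] = 2*n_A*n_B/(n_A+n_B) + 1 = 2*5*5/10 + 1 = 6.0000.
        Var[R] = 2*n_A*n_B*(2*n_A*n_B - n_A - n_B) / ((n_A+n_B)^2 * (n_A+n_B-1)) = 2000/900 = 2.2222.
        SD[R] = 1.4907.
Step 4: R = E[R], so z = 0 with no continuity correction.
Step 5: Two-sided p-value via normal approximation = 2*(1 - Phi(|z|)) = 1.000000.
Step 6: alpha = 0.1. fail to reject H0.

R = 6, z = 0.0000, p = 1.000000, fail to reject H0.


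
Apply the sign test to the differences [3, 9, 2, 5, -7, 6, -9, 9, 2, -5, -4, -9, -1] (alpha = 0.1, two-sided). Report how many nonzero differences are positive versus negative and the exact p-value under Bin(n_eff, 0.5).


Step 1: Discard zero differences. Original n = 13; n_eff = number of nonzero differences = 13.
Nonzero differences (with sign): +3, +9, +2, +5, -7, +6, -9, +9, +2, -5, -4, -9, -1
Step 2: Count signs: positive = 7, negative = 6.
Step 3: Under H0: P(positive) = 0.5, so the number of positives S ~ Bin(13, 0.5).
Step 4: Two-sided exact p-value = sum of Bin(13,0.5) probabilities at or below the observed probability = 1.000000.
Step 5: alpha = 0.1. fail to reject H0.

n_eff = 13, pos = 7, neg = 6, p = 1.000000, fail to reject H0.


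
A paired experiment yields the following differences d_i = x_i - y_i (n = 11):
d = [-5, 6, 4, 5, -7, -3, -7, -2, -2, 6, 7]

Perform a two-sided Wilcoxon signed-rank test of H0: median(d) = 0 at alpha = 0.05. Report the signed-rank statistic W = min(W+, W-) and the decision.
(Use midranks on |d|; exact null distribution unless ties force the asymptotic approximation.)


Step 1: Drop any zero differences (none here) and take |d_i|.
|d| = [5, 6, 4, 5, 7, 3, 7, 2, 2, 6, 7]
Step 2: Midrank |d_i| (ties get averaged ranks).
ranks: |5|->5.5, |6|->7.5, |4|->4, |5|->5.5, |7|->10, |3|->3, |7|->10, |2|->1.5, |2|->1.5, |6|->7.5, |7|->10
Step 3: Attach original signs; sum ranks with positive sign and with negative sign.
W+ = 7.5 + 4 + 5.5 + 7.5 + 10 = 34.5
W- = 5.5 + 10 + 3 + 10 + 1.5 + 1.5 = 31.5
(Check: W+ + W- = 66 should equal n(n+1)/2 = 66.)
Step 4: Test statistic W = min(W+, W-) = 31.5.
Step 5: Ties in |d|, so use the tie-corrected normal approximation.
        E[W] = n(n+1)/4 = 11*12/4 = 33.
        Tie groups: |d|=2 (t=2), |d|=5 (t=2), |d|=6 (t=2), |d|=7 (t=3); sum(t^3 - t) = 42.
        Var[W] = n(n+1)(2n+1)/24 - sum(t^3-t)/48 = 3036/24 - 42/48 = 125.625.
        z = (W - E[W]) / sqrt(Var[W]) = (31.5 - 33) / 11.2083 = -0.1338.
        Two-sided p = 2*Phi(z) = 0.893537.
Step 6: alpha = 0.05. fail to reject H0.

W+ = 34.5, W- = 31.5, W = min = 31.5, p = 0.893537, fail to reject H0.


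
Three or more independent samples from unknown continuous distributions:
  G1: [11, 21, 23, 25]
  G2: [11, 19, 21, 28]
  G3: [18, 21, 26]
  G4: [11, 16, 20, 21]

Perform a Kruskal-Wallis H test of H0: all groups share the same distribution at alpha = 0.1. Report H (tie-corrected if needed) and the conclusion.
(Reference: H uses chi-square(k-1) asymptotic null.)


Step 1: Combine all N = 15 observations and assign midranks.
sorted (value, group, rank): (11,G1,2), (11,G2,2), (11,G4,2), (16,G4,4), (18,G3,5), (19,G2,6), (20,G4,7), (21,G1,9.5), (21,G2,9.5), (21,G3,9.5), (21,G4,9.5), (23,G1,12), (25,G1,13), (26,G3,14), (28,G2,15)
Step 2: Sum ranks within each group.
R_1 = 36.5 (n_1 = 4)
R_2 = 32.5 (n_2 = 4)
R_3 = 28.5 (n_3 = 3)
R_4 = 22.5 (n_4 = 4)
Step 3: H = 12/(N(N+1)) * sum(R_i^2/n_i) - 3(N+1)
     = 12/(15*16) * (36.5^2/4 + 32.5^2/4 + 28.5^2/3 + 22.5^2/4) - 3*16
     = 0.050000 * 994.438 - 48
     = 1.721875.
Step 4: Ties present; correction factor C = 1 - 84/(15^3 - 15) = 0.975000. Corrected H = 1.721875 / 0.975000 = 1.766026.
Step 5: Under H0, H ~ chi^2(3); p-value = 0.622356.
Step 6: alpha = 0.1. fail to reject H0.

H = 1.7660, df = 3, p = 0.622356, fail to reject H0.


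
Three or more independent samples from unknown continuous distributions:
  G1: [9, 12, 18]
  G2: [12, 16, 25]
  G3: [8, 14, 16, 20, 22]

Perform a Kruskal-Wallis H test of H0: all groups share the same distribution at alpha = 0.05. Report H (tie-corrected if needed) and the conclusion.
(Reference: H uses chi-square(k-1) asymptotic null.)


Step 1: Combine all N = 11 observations and assign midranks.
sorted (value, group, rank): (8,G3,1), (9,G1,2), (12,G1,3.5), (12,G2,3.5), (14,G3,5), (16,G2,6.5), (16,G3,6.5), (18,G1,8), (20,G3,9), (22,G3,10), (25,G2,11)
Step 2: Sum ranks within each group.
R_1 = 13.5 (n_1 = 3)
R_2 = 21 (n_2 = 3)
R_3 = 31.5 (n_3 = 5)
Step 3: H = 12/(N(N+1)) * sum(R_i^2/n_i) - 3(N+1)
     = 12/(11*12) * (13.5^2/3 + 21^2/3 + 31.5^2/5) - 3*12
     = 0.090909 * 406.2 - 36
     = 0.927273.
Step 4: Ties present; correction factor C = 1 - 12/(11^3 - 11) = 0.990909. Corrected H = 0.927273 / 0.990909 = 0.935780.
Step 5: Under H0, H ~ chi^2(2); p-value = 0.626322.
Step 6: alpha = 0.05. fail to reject H0.

H = 0.9358, df = 2, p = 0.626322, fail to reject H0.


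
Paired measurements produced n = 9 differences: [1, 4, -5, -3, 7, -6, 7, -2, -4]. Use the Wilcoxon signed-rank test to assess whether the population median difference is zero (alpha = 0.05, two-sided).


Step 1: Drop any zero differences (none here) and take |d_i|.
|d| = [1, 4, 5, 3, 7, 6, 7, 2, 4]
Step 2: Midrank |d_i| (ties get averaged ranks).
ranks: |1|->1, |4|->4.5, |5|->6, |3|->3, |7|->8.5, |6|->7, |7|->8.5, |2|->2, |4|->4.5
Step 3: Attach original signs; sum ranks with positive sign and with negative sign.
W+ = 1 + 4.5 + 8.5 + 8.5 = 22.5
W- = 6 + 3 + 7 + 2 + 4.5 = 22.5
(Check: W+ + W- = 45 should equal n(n+1)/2 = 45.)
Step 4: Test statistic W = min(W+, W-) = 22.5.
Step 5: Ties in |d|, so use the tie-corrected normal approximation.
        E[W] = n(n+1)/4 = 9*10/4 = 22.5.
        Tie groups: |d|=4 (t=2), |d|=7 (t=2); sum(t^3 - t) = 12.
        Var[W] = n(n+1)(2n+1)/24 - sum(t^3-t)/48 = 1710/24 - 12/48 = 71.
        z = (W - E[W]) / sqrt(Var[W]) = (22.5 - 22.5) / 8.4261 = 0.0000.
        Two-sided p = 2*Phi(z) = 1.000000.
Step 6: alpha = 0.05. fail to reject H0.

W+ = 22.5, W- = 22.5, W = min = 22.5, p = 1.000000, fail to reject H0.


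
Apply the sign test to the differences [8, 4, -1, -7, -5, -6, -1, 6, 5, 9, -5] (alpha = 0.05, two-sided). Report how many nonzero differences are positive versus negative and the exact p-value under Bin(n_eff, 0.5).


Step 1: Discard zero differences. Original n = 11; n_eff = number of nonzero differences = 11.
Nonzero differences (with sign): +8, +4, -1, -7, -5, -6, -1, +6, +5, +9, -5
Step 2: Count signs: positive = 5, negative = 6.
Step 3: Under H0: P(positive) = 0.5, so the number of positives S ~ Bin(11, 0.5).
Step 4: Two-sided exact p-value = sum of Bin(11,0.5) probabilities at or below the observed probability = 1.000000.
Step 5: alpha = 0.05. fail to reject H0.

n_eff = 11, pos = 5, neg = 6, p = 1.000000, fail to reject H0.


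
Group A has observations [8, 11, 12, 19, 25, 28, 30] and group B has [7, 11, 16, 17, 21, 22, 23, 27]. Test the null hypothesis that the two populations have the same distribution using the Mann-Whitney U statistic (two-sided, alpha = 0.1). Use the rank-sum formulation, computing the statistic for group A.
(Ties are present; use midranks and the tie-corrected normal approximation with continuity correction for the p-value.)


Step 1: Combine and sort all 15 observations; assign midranks.
sorted (value, group): (7,Y), (8,X), (11,X), (11,Y), (12,X), (16,Y), (17,Y), (19,X), (21,Y), (22,Y), (23,Y), (25,X), (27,Y), (28,X), (30,X)
ranks: 7->1, 8->2, 11->3.5, 11->3.5, 12->5, 16->6, 17->7, 19->8, 21->9, 22->10, 23->11, 25->12, 27->13, 28->14, 30->15
Step 2: Rank sum for X: R1 = 2 + 3.5 + 5 + 8 + 12 + 14 + 15 = 59.5.
Step 3: U_X = R1 - n1(n1+1)/2 = 59.5 - 7*8/2 = 59.5 - 28 = 31.5.
       U_Y = n1*n2 - U_X = 56 - 31.5 = 24.5.
Step 4: Ties are present, so use the tie-corrected normal approximation (with continuity correction) for the p-value.
Step 5: p-value = 0.728221; compare to alpha = 0.1. fail to reject H0.

U_X = 31.5, p = 0.728221, fail to reject H0 at alpha = 0.1.


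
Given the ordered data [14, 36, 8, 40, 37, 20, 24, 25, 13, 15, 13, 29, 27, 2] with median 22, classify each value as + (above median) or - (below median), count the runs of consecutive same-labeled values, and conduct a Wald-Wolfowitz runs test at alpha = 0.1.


Step 1: Compute median = 22; label A = above, B = below.
Labels in order: BABAABAABBBAAB  (n_A = 7, n_B = 7)
Step 2: Count runs R = 9.
Step 3: Under H0 (random ordering), E[R] = 2*n_A*n_B/(n_A+n_B) + 1 = 2*7*7/14 + 1 = 8.0000.
        Var[R] = 2*n_A*n_B*(2*n_A*n_B - n_A - n_B) / ((n_A+n_B)^2 * (n_A+n_B-1)) = 8232/2548 = 3.2308.
        SD[R] = 1.7974.
Step 4: Continuity-corrected z = (R - 0.5 - E[R]) / SD[R] = (9 - 0.5 - 8.0000) / 1.7974 = 0.2782.
Step 5: Two-sided p-value via normal approximation = 2*(1 - Phi(|z|)) = 0.780879.
Step 6: alpha = 0.1. fail to reject H0.

R = 9, z = 0.2782, p = 0.780879, fail to reject H0.


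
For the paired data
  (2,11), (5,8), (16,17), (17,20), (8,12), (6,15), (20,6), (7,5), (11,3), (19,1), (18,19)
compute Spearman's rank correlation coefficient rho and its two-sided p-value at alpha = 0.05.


Step 1: Rank x and y separately (midranks; no ties here).
rank(x): 2->1, 5->2, 16->7, 17->8, 8->5, 6->3, 20->11, 7->4, 11->6, 19->10, 18->9
rank(y): 11->6, 8->5, 17->9, 20->11, 12->7, 15->8, 6->4, 5->3, 3->2, 1->1, 19->10
Step 2: d_i = R_x(i) - R_y(i); compute d_i^2.
  (1-6)^2=25, (2-5)^2=9, (7-9)^2=4, (8-11)^2=9, (5-7)^2=4, (3-8)^2=25, (11-4)^2=49, (4-3)^2=1, (6-2)^2=16, (10-1)^2=81, (9-10)^2=1
sum(d^2) = 224.
Step 3: rho = 1 - 6*224 / (11*(11^2 - 1)) = 1 - 1344/1320 = -0.018182.
Step 4: Under H0, t = rho * sqrt((n-2)/(1-rho^2)) = -0.0546 ~ t(9).
Step 5: Two-sided p-value from the t-distribution with 9 df = 0.957685.
Step 6: alpha = 0.05. fail to reject H0.

rho = -0.0182, p = 0.957685, fail to reject H0 at alpha = 0.05.


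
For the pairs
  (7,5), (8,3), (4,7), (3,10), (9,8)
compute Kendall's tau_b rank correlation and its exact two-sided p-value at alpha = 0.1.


Step 1: Enumerate the 10 unordered pairs (i,j) with i<j and classify each by sign(x_j-x_i) * sign(y_j-y_i).
  (1,2):dx=+1,dy=-2->D; (1,3):dx=-3,dy=+2->D; (1,4):dx=-4,dy=+5->D; (1,5):dx=+2,dy=+3->C
  (2,3):dx=-4,dy=+4->D; (2,4):dx=-5,dy=+7->D; (2,5):dx=+1,dy=+5->C; (3,4):dx=-1,dy=+3->D
  (3,5):dx=+5,dy=+1->C; (4,5):dx=+6,dy=-2->D
Step 2: C = 3, D = 7, total pairs = 10.
Step 3: tau = (C - D)/(n(n-1)/2) = (3 - 7)/10 = -0.400000.
Step 4: Exact two-sided p-value (enumerate n! = 120 permutations of y under H0): p = 0.483333.
Step 5: alpha = 0.1. fail to reject H0.

tau_b = -0.4000 (C=3, D=7), p = 0.483333, fail to reject H0.


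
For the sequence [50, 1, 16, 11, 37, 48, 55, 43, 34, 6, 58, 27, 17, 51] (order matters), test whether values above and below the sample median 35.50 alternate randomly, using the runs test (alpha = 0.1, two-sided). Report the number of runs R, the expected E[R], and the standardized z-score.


Step 1: Compute median = 35.50; label A = above, B = below.
Labels in order: ABBBAAAABBABBA  (n_A = 7, n_B = 7)
Step 2: Count runs R = 7.
Step 3: Under H0 (random ordering), E[R] = 2*n_A*n_B/(n_A+n_B) + 1 = 2*7*7/14 + 1 = 8.0000.
        Var[R] = 2*n_A*n_B*(2*n_A*n_B - n_A - n_B) / ((n_A+n_B)^2 * (n_A+n_B-1)) = 8232/2548 = 3.2308.
        SD[R] = 1.7974.
Step 4: Continuity-corrected z = (R + 0.5 - E[R]) / SD[R] = (7 + 0.5 - 8.0000) / 1.7974 = -0.2782.
Step 5: Two-sided p-value via normal approximation = 2*(1 - Phi(|z|)) = 0.780879.
Step 6: alpha = 0.1. fail to reject H0.

R = 7, z = -0.2782, p = 0.780879, fail to reject H0.


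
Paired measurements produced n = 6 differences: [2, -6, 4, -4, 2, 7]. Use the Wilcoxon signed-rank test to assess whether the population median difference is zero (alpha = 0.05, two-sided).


Step 1: Drop any zero differences (none here) and take |d_i|.
|d| = [2, 6, 4, 4, 2, 7]
Step 2: Midrank |d_i| (ties get averaged ranks).
ranks: |2|->1.5, |6|->5, |4|->3.5, |4|->3.5, |2|->1.5, |7|->6
Step 3: Attach original signs; sum ranks with positive sign and with negative sign.
W+ = 1.5 + 3.5 + 1.5 + 6 = 12.5
W- = 5 + 3.5 = 8.5
(Check: W+ + W- = 21 should equal n(n+1)/2 = 21.)
Step 4: Test statistic W = min(W+, W-) = 8.5.
Step 5: Ties in |d|, so use the tie-corrected normal approximation.
        E[W] = n(n+1)/4 = 6*7/4 = 10.5.
        Tie groups: |d|=2 (t=2), |d|=4 (t=2); sum(t^3 - t) = 12.
        Var[W] = n(n+1)(2n+1)/24 - sum(t^3-t)/48 = 546/24 - 12/48 = 22.5.
        z = (W - E[W]) / sqrt(Var[W]) = (8.5 - 10.5) / 4.7434 = -0.4216.
        Two-sided p = 2*Phi(z) = 0.673290.
Step 6: alpha = 0.05. fail to reject H0.

W+ = 12.5, W- = 8.5, W = min = 8.5, p = 0.673290, fail to reject H0.


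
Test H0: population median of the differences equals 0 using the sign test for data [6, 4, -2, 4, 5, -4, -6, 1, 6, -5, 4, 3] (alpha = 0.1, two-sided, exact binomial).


Step 1: Discard zero differences. Original n = 12; n_eff = number of nonzero differences = 12.
Nonzero differences (with sign): +6, +4, -2, +4, +5, -4, -6, +1, +6, -5, +4, +3
Step 2: Count signs: positive = 8, negative = 4.
Step 3: Under H0: P(positive) = 0.5, so the number of positives S ~ Bin(12, 0.5).
Step 4: Two-sided exact p-value = sum of Bin(12,0.5) probabilities at or below the observed probability = 0.387695.
Step 5: alpha = 0.1. fail to reject H0.

n_eff = 12, pos = 8, neg = 4, p = 0.387695, fail to reject H0.


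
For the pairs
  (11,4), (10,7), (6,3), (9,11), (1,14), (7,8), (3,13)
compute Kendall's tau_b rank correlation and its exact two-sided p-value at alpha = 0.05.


Step 1: Enumerate the 21 unordered pairs (i,j) with i<j and classify each by sign(x_j-x_i) * sign(y_j-y_i).
  (1,2):dx=-1,dy=+3->D; (1,3):dx=-5,dy=-1->C; (1,4):dx=-2,dy=+7->D; (1,5):dx=-10,dy=+10->D
  (1,6):dx=-4,dy=+4->D; (1,7):dx=-8,dy=+9->D; (2,3):dx=-4,dy=-4->C; (2,4):dx=-1,dy=+4->D
  (2,5):dx=-9,dy=+7->D; (2,6):dx=-3,dy=+1->D; (2,7):dx=-7,dy=+6->D; (3,4):dx=+3,dy=+8->C
  (3,5):dx=-5,dy=+11->D; (3,6):dx=+1,dy=+5->C; (3,7):dx=-3,dy=+10->D; (4,5):dx=-8,dy=+3->D
  (4,6):dx=-2,dy=-3->C; (4,7):dx=-6,dy=+2->D; (5,6):dx=+6,dy=-6->D; (5,7):dx=+2,dy=-1->D
  (6,7):dx=-4,dy=+5->D
Step 2: C = 5, D = 16, total pairs = 21.
Step 3: tau = (C - D)/(n(n-1)/2) = (5 - 16)/21 = -0.523810.
Step 4: Exact two-sided p-value (enumerate n! = 5040 permutations of y under H0): p = 0.136111.
Step 5: alpha = 0.05. fail to reject H0.

tau_b = -0.5238 (C=5, D=16), p = 0.136111, fail to reject H0.


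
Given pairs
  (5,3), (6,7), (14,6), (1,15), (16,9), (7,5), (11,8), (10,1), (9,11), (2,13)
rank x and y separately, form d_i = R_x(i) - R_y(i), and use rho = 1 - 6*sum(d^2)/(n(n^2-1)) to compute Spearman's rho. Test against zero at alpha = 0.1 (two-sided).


Step 1: Rank x and y separately (midranks; no ties here).
rank(x): 5->3, 6->4, 14->9, 1->1, 16->10, 7->5, 11->8, 10->7, 9->6, 2->2
rank(y): 3->2, 7->5, 6->4, 15->10, 9->7, 5->3, 8->6, 1->1, 11->8, 13->9
Step 2: d_i = R_x(i) - R_y(i); compute d_i^2.
  (3-2)^2=1, (4-5)^2=1, (9-4)^2=25, (1-10)^2=81, (10-7)^2=9, (5-3)^2=4, (8-6)^2=4, (7-1)^2=36, (6-8)^2=4, (2-9)^2=49
sum(d^2) = 214.
Step 3: rho = 1 - 6*214 / (10*(10^2 - 1)) = 1 - 1284/990 = -0.296970.
Step 4: Under H0, t = rho * sqrt((n-2)/(1-rho^2)) = -0.8796 ~ t(8).
Step 5: Two-sided p-value from the t-distribution with 8 df = 0.404702.
Step 6: alpha = 0.1. fail to reject H0.

rho = -0.2970, p = 0.404702, fail to reject H0 at alpha = 0.1.


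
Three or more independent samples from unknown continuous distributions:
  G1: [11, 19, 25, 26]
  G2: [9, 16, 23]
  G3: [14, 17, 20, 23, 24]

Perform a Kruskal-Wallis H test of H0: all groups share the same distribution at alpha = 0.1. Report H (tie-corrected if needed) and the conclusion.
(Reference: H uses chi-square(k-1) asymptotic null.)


Step 1: Combine all N = 12 observations and assign midranks.
sorted (value, group, rank): (9,G2,1), (11,G1,2), (14,G3,3), (16,G2,4), (17,G3,5), (19,G1,6), (20,G3,7), (23,G2,8.5), (23,G3,8.5), (24,G3,10), (25,G1,11), (26,G1,12)
Step 2: Sum ranks within each group.
R_1 = 31 (n_1 = 4)
R_2 = 13.5 (n_2 = 3)
R_3 = 33.5 (n_3 = 5)
Step 3: H = 12/(N(N+1)) * sum(R_i^2/n_i) - 3(N+1)
     = 12/(12*13) * (31^2/4 + 13.5^2/3 + 33.5^2/5) - 3*13
     = 0.076923 * 525.45 - 39
     = 1.419231.
Step 4: Ties present; correction factor C = 1 - 6/(12^3 - 12) = 0.996503. Corrected H = 1.419231 / 0.996503 = 1.424211.
Step 5: Under H0, H ~ chi^2(2); p-value = 0.490610.
Step 6: alpha = 0.1. fail to reject H0.

H = 1.4242, df = 2, p = 0.490610, fail to reject H0.


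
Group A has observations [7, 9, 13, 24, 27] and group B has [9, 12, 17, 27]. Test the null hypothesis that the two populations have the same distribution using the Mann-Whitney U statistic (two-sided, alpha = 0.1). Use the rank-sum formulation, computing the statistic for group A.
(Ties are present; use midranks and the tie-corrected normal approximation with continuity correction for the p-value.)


Step 1: Combine and sort all 9 observations; assign midranks.
sorted (value, group): (7,X), (9,X), (9,Y), (12,Y), (13,X), (17,Y), (24,X), (27,X), (27,Y)
ranks: 7->1, 9->2.5, 9->2.5, 12->4, 13->5, 17->6, 24->7, 27->8.5, 27->8.5
Step 2: Rank sum for X: R1 = 1 + 2.5 + 5 + 7 + 8.5 = 24.
Step 3: U_X = R1 - n1(n1+1)/2 = 24 - 5*6/2 = 24 - 15 = 9.
       U_Y = n1*n2 - U_X = 20 - 9 = 11.
Step 4: Ties are present, so use the tie-corrected normal approximation (with continuity correction) for the p-value.
Step 5: p-value = 0.901705; compare to alpha = 0.1. fail to reject H0.

U_X = 9, p = 0.901705, fail to reject H0 at alpha = 0.1.


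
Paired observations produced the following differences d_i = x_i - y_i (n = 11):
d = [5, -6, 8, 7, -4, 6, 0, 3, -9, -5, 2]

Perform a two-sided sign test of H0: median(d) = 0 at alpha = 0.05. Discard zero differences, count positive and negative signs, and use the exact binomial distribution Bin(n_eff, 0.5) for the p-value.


Step 1: Discard zero differences. Original n = 11; n_eff = number of nonzero differences = 10.
Nonzero differences (with sign): +5, -6, +8, +7, -4, +6, +3, -9, -5, +2
Step 2: Count signs: positive = 6, negative = 4.
Step 3: Under H0: P(positive) = 0.5, so the number of positives S ~ Bin(10, 0.5).
Step 4: Two-sided exact p-value = sum of Bin(10,0.5) probabilities at or below the observed probability = 0.753906.
Step 5: alpha = 0.05. fail to reject H0.

n_eff = 10, pos = 6, neg = 4, p = 0.753906, fail to reject H0.


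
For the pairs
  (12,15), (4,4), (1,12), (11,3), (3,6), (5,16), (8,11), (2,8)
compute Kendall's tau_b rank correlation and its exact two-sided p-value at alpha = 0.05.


Step 1: Enumerate the 28 unordered pairs (i,j) with i<j and classify each by sign(x_j-x_i) * sign(y_j-y_i).
  (1,2):dx=-8,dy=-11->C; (1,3):dx=-11,dy=-3->C; (1,4):dx=-1,dy=-12->C; (1,5):dx=-9,dy=-9->C
  (1,6):dx=-7,dy=+1->D; (1,7):dx=-4,dy=-4->C; (1,8):dx=-10,dy=-7->C; (2,3):dx=-3,dy=+8->D
  (2,4):dx=+7,dy=-1->D; (2,5):dx=-1,dy=+2->D; (2,6):dx=+1,dy=+12->C; (2,7):dx=+4,dy=+7->C
  (2,8):dx=-2,dy=+4->D; (3,4):dx=+10,dy=-9->D; (3,5):dx=+2,dy=-6->D; (3,6):dx=+4,dy=+4->C
  (3,7):dx=+7,dy=-1->D; (3,8):dx=+1,dy=-4->D; (4,5):dx=-8,dy=+3->D; (4,6):dx=-6,dy=+13->D
  (4,7):dx=-3,dy=+8->D; (4,8):dx=-9,dy=+5->D; (5,6):dx=+2,dy=+10->C; (5,7):dx=+5,dy=+5->C
  (5,8):dx=-1,dy=+2->D; (6,7):dx=+3,dy=-5->D; (6,8):dx=-3,dy=-8->C; (7,8):dx=-6,dy=-3->C
Step 2: C = 13, D = 15, total pairs = 28.
Step 3: tau = (C - D)/(n(n-1)/2) = (13 - 15)/28 = -0.071429.
Step 4: Exact two-sided p-value (enumerate n! = 40320 permutations of y under H0): p = 0.904861.
Step 5: alpha = 0.05. fail to reject H0.

tau_b = -0.0714 (C=13, D=15), p = 0.904861, fail to reject H0.


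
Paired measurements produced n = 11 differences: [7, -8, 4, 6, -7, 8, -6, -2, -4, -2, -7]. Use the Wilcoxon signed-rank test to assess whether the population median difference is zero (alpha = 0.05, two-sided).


Step 1: Drop any zero differences (none here) and take |d_i|.
|d| = [7, 8, 4, 6, 7, 8, 6, 2, 4, 2, 7]
Step 2: Midrank |d_i| (ties get averaged ranks).
ranks: |7|->8, |8|->10.5, |4|->3.5, |6|->5.5, |7|->8, |8|->10.5, |6|->5.5, |2|->1.5, |4|->3.5, |2|->1.5, |7|->8
Step 3: Attach original signs; sum ranks with positive sign and with negative sign.
W+ = 8 + 3.5 + 5.5 + 10.5 = 27.5
W- = 10.5 + 8 + 5.5 + 1.5 + 3.5 + 1.5 + 8 = 38.5
(Check: W+ + W- = 66 should equal n(n+1)/2 = 66.)
Step 4: Test statistic W = min(W+, W-) = 27.5.
Step 5: Ties in |d|, so use the tie-corrected normal approximation.
        E[W] = n(n+1)/4 = 11*12/4 = 33.
        Tie groups: |d|=2 (t=2), |d|=4 (t=2), |d|=6 (t=2), |d|=7 (t=3), |d|=8 (t=2); sum(t^3 - t) = 48.
        Var[W] = n(n+1)(2n+1)/24 - sum(t^3-t)/48 = 3036/24 - 48/48 = 125.5.
        z = (W - E[W]) / sqrt(Var[W]) = (27.5 - 33) / 11.2027 = -0.4910.
        Two-sided p = 2*Phi(z) = 0.623459.
Step 6: alpha = 0.05. fail to reject H0.

W+ = 27.5, W- = 38.5, W = min = 27.5, p = 0.623459, fail to reject H0.


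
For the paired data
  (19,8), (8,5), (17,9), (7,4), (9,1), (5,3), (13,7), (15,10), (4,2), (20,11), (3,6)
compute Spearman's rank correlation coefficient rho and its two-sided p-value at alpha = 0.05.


Step 1: Rank x and y separately (midranks; no ties here).
rank(x): 19->10, 8->5, 17->9, 7->4, 9->6, 5->3, 13->7, 15->8, 4->2, 20->11, 3->1
rank(y): 8->8, 5->5, 9->9, 4->4, 1->1, 3->3, 7->7, 10->10, 2->2, 11->11, 6->6
Step 2: d_i = R_x(i) - R_y(i); compute d_i^2.
  (10-8)^2=4, (5-5)^2=0, (9-9)^2=0, (4-4)^2=0, (6-1)^2=25, (3-3)^2=0, (7-7)^2=0, (8-10)^2=4, (2-2)^2=0, (11-11)^2=0, (1-6)^2=25
sum(d^2) = 58.
Step 3: rho = 1 - 6*58 / (11*(11^2 - 1)) = 1 - 348/1320 = 0.736364.
Step 4: Under H0, t = rho * sqrt((n-2)/(1-rho^2)) = 3.2651 ~ t(9).
Step 5: Two-sided p-value from the t-distribution with 9 df = 0.009760.
Step 6: alpha = 0.05. reject H0.

rho = 0.7364, p = 0.009760, reject H0 at alpha = 0.05.


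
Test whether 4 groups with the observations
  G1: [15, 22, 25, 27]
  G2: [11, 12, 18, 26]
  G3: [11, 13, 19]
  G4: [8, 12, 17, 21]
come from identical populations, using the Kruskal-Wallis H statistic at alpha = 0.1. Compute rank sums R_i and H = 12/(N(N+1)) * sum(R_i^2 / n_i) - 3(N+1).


Step 1: Combine all N = 15 observations and assign midranks.
sorted (value, group, rank): (8,G4,1), (11,G2,2.5), (11,G3,2.5), (12,G2,4.5), (12,G4,4.5), (13,G3,6), (15,G1,7), (17,G4,8), (18,G2,9), (19,G3,10), (21,G4,11), (22,G1,12), (25,G1,13), (26,G2,14), (27,G1,15)
Step 2: Sum ranks within each group.
R_1 = 47 (n_1 = 4)
R_2 = 30 (n_2 = 4)
R_3 = 18.5 (n_3 = 3)
R_4 = 24.5 (n_4 = 4)
Step 3: H = 12/(N(N+1)) * sum(R_i^2/n_i) - 3(N+1)
     = 12/(15*16) * (47^2/4 + 30^2/4 + 18.5^2/3 + 24.5^2/4) - 3*16
     = 0.050000 * 1041.4 - 48
     = 4.069792.
Step 4: Ties present; correction factor C = 1 - 12/(15^3 - 15) = 0.996429. Corrected H = 4.069792 / 0.996429 = 4.084379.
Step 5: Under H0, H ~ chi^2(3); p-value = 0.252496.
Step 6: alpha = 0.1. fail to reject H0.

H = 4.0844, df = 3, p = 0.252496, fail to reject H0.
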